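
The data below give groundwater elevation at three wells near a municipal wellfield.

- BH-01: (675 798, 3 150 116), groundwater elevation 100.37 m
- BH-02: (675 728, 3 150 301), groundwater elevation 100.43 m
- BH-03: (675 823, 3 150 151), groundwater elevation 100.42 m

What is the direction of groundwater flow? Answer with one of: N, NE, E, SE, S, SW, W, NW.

SW

Differences from BH-01: to BH-02 (Δx, Δy, Δh) = (-70, 185, +0.06); to BH-03 = (25, 35, +0.05).
Solve a·Δx + b·Δy = Δh: det = (-70)·35 − 25·185 = -7075.
∂h/∂x = [(+0.06)·35 − (+0.05)·185] / -7075 = +0.001011
∂h/∂y = [(-70)·(+0.05) − 25·(+0.06)] / -7075 = +0.0007067
Flow = −∇h = (-0.001011 east, -0.0007067 north), which points southwest.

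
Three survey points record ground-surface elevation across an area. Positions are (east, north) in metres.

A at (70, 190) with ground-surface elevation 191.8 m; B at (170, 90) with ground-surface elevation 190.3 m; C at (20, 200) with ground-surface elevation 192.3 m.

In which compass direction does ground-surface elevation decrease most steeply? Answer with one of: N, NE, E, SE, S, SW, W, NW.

SE

With z = a·x + b·y + c and A as origin, the differences give:
  100·a + (-100)·b = -1.5
  (-50)·a + 10·b = +0.5
Eliminate b (×10 and ×(-100), subtract): -4000·a = 35.00 → a = ∂z/∂x = -0.008750
Back-substitute: b = ∂z/∂y = +0.006250.
Steepest decrease is along −∇f = (+0.008750 E, -0.006250 N) → southeast.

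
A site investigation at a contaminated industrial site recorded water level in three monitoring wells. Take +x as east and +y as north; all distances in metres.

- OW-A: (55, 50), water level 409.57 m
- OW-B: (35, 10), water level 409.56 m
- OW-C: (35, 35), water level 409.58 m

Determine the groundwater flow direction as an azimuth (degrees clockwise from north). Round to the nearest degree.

126°

Differences from OW-A: to OW-B (Δx, Δy, Δh) = (-20, -40, -0.01); to OW-C = (-20, -15, +0.01).
Determinant of the coordinate differences = (-20)·(-15) − (-20)·(-40) = -500.
∂h/∂x = [(-0.01)·(-15) − (+0.01)·(-40)] / -500 = -0.001100
∂h/∂y = [(-20)·(+0.01) − (-20)·(-0.01)] / -500 = +0.0008000
Flow direction (−∇h) has components (+0.001100 E, -0.0008000 N).
Azimuth = atan2(E, N) = atan2(+0.001100, -0.0008000) = 126.0° ≈ 126°.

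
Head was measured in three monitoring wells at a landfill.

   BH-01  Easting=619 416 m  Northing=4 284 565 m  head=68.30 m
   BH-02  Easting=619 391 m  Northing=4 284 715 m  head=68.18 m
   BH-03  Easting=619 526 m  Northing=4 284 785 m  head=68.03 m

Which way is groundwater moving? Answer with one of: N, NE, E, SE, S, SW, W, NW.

NE

With h = a·x + b·y + c and BH-01 as origin, the differences give:
  (-25)·a + 150·b = -0.12
  110·a + 220·b = -0.27
Eliminate b (×220 and ×150, subtract): -22000·a = 14.100 → a = ∂h/∂x = -0.0006409
Back-substitute: b = ∂h/∂y = -0.0009068.
Flow = −∇h = (+0.0006409 east, +0.0009068 north), which points northeast.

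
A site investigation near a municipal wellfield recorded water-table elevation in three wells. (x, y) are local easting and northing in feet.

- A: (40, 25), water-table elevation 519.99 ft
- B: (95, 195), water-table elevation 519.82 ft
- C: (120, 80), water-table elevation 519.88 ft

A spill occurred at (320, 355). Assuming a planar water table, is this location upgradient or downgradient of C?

With h = a·x + b·y + c and A as origin, the differences give:
  55·a + 170·b = -0.17
  80·a + 55·b = -0.11
Eliminate b (×55 and ×170, subtract): -10575·a = 9.350 → a = ∂h/∂x = -0.0008842
Back-substitute: b = ∂h/∂y = -0.0007139.
Head at (320, 355) = 519.99 + (-0.0008842)·(280) + (-0.0007139)·(330) = 519.51 ft.
That is lower than the 519.88 ft at C, so the point is downgradient.

downgradient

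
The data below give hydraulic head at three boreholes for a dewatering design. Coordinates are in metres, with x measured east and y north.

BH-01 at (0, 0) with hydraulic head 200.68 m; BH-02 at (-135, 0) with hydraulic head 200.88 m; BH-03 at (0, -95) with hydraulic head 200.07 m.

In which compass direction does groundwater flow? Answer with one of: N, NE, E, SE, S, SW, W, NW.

∂h/∂x = (200.88 − 200.68) / (-135 − 0) = -0.001481
∂h/∂y = (200.07 − 200.68) / (-95 − 0) = +0.006421
Flow = −∇h = (+0.001481 east, -0.006421 north), which points south.

S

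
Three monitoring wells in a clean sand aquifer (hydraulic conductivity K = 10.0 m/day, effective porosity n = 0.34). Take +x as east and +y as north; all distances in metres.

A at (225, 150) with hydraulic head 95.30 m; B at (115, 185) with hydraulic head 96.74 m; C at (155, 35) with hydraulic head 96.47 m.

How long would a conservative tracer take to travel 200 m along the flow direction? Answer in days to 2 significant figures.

490 days

With h = a·x + b·y + c and A as origin, the differences give:
  (-110)·a + 35·b = +1.44
  (-70)·a + (-115)·b = +1.17
Eliminate b (×(-115) and ×35, subtract): 15100·a = -206.550 → a = ∂h/∂x = -0.01368
Back-substitute: b = ∂h/∂y = -0.001848.
|∇h| = √(-0.01368² + -0.001848²) = 0.0138
Seepage velocity v = K·i/n = 10.0 × 0.0138 / 0.34 = 0.4059 m/day.
t = 200 / 0.4059 = 492.7 days.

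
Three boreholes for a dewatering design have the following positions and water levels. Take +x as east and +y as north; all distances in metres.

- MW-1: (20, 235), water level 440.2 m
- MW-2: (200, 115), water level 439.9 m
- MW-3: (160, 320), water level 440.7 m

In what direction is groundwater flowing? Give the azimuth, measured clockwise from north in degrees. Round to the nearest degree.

Taking MW-1 as reference: MW-2−MW-1 = (180, -120, -0.3); MW-3−MW-1 = (140, 85, +0.5).
Determinant of the coordinate differences = 180·85 − 140·(-120) = 32100.
∂h/∂x = [(-0.3)·85 − (+0.5)·(-120)] / 32100 = +0.001075
∂h/∂y = [180·(+0.5) − 140·(-0.3)] / 32100 = +0.004112
Flow direction (−∇h) has components (-0.001075 E, -0.004112 N).
Azimuth = atan2(E, N) = atan2(-0.001075, -0.004112) = 194.6° ≈ 195°.

195°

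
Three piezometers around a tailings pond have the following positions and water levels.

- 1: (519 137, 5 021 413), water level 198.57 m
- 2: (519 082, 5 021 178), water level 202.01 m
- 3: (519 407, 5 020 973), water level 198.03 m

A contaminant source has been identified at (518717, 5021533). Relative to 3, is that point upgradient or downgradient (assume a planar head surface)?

Differences from 1: to 2 (Δx, Δy, Δh) = (-55, -235, +3.44); to 3 = (270, -440, -0.54).
Determinant of the coordinate differences = (-55)·(-440) − 270·(-235) = 87650.
∂h/∂x = [(+3.44)·(-440) − (-0.54)·(-235)] / 87650 = -0.01872
∂h/∂y = [(-55)·(-0.54) − 270·(+3.44)] / 87650 = -0.01026
Head at (518717, 5021533) = 198.57 + (-0.01872)·(-420) + (-0.01026)·(120) = 205.20 m.
That is higher than the 198.03 m at 3, so the point is upgradient.

upgradient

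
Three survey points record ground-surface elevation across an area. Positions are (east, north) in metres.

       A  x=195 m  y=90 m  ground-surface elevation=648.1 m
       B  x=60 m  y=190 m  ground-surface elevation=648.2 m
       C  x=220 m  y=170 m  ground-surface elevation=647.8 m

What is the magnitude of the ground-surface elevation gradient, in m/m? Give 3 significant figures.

Three-point gradient (reference A): Δ to B = (-135, 100, +0.1), Δ to C = (25, 80, -0.3).
∂z/∂x = -0.002857, ∂z/∂y = -0.002857 (det = -13300).
|∇f| = √(-0.002857² + -0.002857²) = 0.00404 m/m

0.00404 m/m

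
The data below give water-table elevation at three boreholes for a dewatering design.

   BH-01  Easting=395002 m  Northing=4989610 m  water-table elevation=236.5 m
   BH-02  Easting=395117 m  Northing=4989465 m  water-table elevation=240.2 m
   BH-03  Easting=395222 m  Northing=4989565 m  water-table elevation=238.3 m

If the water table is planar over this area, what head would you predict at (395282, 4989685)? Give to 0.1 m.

235.8 m

With h = a·x + b·y + c and BH-01 as origin, the differences give:
  115·a + (-145)·b = +3.7
  220·a + (-45)·b = +1.8
Eliminate b (×(-45) and ×(-145), subtract): 26725·a = 94.50 → a = ∂h/∂x = +0.003536
Back-substitute: b = ∂h/∂y = -0.02271.
h(395282, 4989685) = 236.5 + (+0.003536)·(280) + (-0.02271)·(75) = 236.5 +0.990 -1.703 = 235.787 m.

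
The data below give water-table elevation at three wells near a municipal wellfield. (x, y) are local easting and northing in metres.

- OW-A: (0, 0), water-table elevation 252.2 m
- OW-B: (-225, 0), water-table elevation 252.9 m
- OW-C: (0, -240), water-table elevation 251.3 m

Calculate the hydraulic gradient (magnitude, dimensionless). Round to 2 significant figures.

0.0049

∂h/∂x = (252.9 − 252.2) / (-225 − 0) = -0.003111
∂h/∂y = (251.3 − 252.2) / (-240 − 0) = +0.003750
|∇h| = √(-0.003111² + 0.003750²) = 0.004872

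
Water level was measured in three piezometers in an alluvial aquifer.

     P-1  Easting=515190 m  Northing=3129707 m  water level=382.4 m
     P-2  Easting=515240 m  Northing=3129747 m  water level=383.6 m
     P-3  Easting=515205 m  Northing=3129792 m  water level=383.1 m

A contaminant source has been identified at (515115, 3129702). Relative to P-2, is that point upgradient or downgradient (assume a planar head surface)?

Differences from P-1: to P-2 (Δx, Δy, Δh) = (50, 40, +1.2); to P-3 = (15, 85, +0.7).
Determinant of the coordinate differences = 50·85 − 15·40 = 3650.
∂h/∂x = [(+1.2)·85 − (+0.7)·40] / 3650 = +0.02027
∂h/∂y = [50·(+0.7) − 15·(+1.2)] / 3650 = +0.004658
Head at (515115, 3129702) = 382.4 + (+0.02027)·(-75) + (+0.004658)·(-5) = 380.86 m.
That is lower than the 383.6 m at P-2, so the point is downgradient.

downgradient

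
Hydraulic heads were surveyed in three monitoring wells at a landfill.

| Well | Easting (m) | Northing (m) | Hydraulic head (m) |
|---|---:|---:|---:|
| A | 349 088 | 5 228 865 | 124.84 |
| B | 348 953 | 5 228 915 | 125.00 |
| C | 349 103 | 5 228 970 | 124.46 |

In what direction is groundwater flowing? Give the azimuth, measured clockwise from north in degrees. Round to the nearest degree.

036°

With h = a·x + b·y + c and A as origin, the differences give:
  (-135)·a + 50·b = +0.16
  15·a + 105·b = -0.38
Eliminate b (×105 and ×50, subtract): -14925·a = 35.800 → a = ∂h/∂x = -0.002399
Back-substitute: b = ∂h/∂y = -0.003276.
Flow direction (−∇h) has components (+0.002399 E, +0.003276 N).
Azimuth = atan2(E, N) = atan2(+0.002399, +0.003276) = 36.2° ≈ 036°.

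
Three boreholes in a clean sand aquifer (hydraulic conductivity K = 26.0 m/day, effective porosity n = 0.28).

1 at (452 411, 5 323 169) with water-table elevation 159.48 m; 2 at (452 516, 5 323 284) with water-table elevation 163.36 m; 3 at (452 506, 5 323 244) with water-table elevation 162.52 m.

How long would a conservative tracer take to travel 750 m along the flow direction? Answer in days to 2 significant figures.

Three-point gradient (reference 1): Δ to 2 = (105, 115, +3.88), Δ to 3 = (95, 75, +3.04).
∂h/∂x = +0.01921, ∂h/∂y = +0.01620 (det = -3050).
|∇h| = √(0.01921² + 0.01620²) = 0.02513
Seepage velocity v = K·i/n = 26.0 × 0.02513 / 0.28 = 2.333 m/day.
t = 750 / 2.333 = 321.5 days.

320 days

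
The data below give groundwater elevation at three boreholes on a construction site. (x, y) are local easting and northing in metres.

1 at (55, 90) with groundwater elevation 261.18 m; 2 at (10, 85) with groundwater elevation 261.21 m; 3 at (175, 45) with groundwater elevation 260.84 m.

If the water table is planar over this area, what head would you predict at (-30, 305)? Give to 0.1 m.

262.2 m

With h = a·x + b·y + c and 1 as origin, the differences give:
  (-45)·a + (-5)·b = +0.03
  120·a + (-45)·b = -0.34
Eliminate b (×(-45) and ×(-5), subtract): 2625·a = -3.050 → a = ∂h/∂x = -0.001162
Back-substitute: b = ∂h/∂y = +0.004457.
h(-30, 305) = 261.18 + (-0.001162)·(-85) + (+0.004457)·(215) = 261.18 +0.099 +0.958 = 262.237 m.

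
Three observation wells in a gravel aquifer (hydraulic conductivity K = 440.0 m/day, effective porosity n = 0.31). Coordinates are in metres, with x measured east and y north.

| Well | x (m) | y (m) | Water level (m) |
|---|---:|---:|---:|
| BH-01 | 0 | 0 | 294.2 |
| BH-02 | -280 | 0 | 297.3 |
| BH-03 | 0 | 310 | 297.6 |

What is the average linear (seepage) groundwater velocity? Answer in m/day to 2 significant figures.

∂h/∂x = (297.3 − 294.2) / (-280 − 0) = -0.01107
∂h/∂y = (297.6 − 294.2) / (310 − 0) = +0.01097
|∇h| = √(-0.01107² + 0.01097²) = 0.01558
Seepage velocity v = K·i/n = 440.0 × 0.01558 / 0.31 = 22.11 m/day.

22 m/day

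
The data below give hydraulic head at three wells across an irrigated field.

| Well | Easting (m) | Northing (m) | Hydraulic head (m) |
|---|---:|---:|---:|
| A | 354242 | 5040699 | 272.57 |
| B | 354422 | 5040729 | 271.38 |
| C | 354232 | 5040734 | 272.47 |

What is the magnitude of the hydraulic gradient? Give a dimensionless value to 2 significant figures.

With h = a·x + b·y + c and A as origin, the differences give:
  180·a + 30·b = -1.19
  (-10)·a + 35·b = -0.10
Eliminate b (×35 and ×30, subtract): 6600·a = -38.650 → a = ∂h/∂x = -0.005856
Back-substitute: b = ∂h/∂y = -0.004530.
|∇h| = √(-0.005856² + -0.004530²) = 0.007404

0.0074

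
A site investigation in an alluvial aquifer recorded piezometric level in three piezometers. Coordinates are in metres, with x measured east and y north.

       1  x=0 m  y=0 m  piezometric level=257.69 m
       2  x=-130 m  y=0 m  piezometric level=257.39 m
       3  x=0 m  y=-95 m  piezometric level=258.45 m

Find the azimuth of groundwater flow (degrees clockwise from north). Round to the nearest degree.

∂h/∂x = (257.39 − 257.69) / (-130 − 0) = +0.002308
∂h/∂y = (258.45 − 257.69) / (-95 − 0) = -0.008000
Flow direction (−∇h) has components (-0.002308 E, +0.008000 N).
Azimuth = atan2(E, N) = atan2(-0.002308, +0.008000) = 343.9° ≈ 344°.

344°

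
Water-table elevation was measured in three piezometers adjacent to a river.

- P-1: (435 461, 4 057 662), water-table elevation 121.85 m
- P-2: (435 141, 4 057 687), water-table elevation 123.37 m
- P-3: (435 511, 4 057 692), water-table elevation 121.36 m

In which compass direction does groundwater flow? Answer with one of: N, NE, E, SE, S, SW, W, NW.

With h = a·x + b·y + c and P-1 as origin, the differences give:
  (-320)·a + 25·b = +1.52
  50·a + 30·b = -0.49
Eliminate b (×30 and ×25, subtract): -10850·a = 57.850 → a = ∂h/∂x = -0.005332
Back-substitute: b = ∂h/∂y = -0.007447.
Flow = −∇h = (+0.005332 east, +0.007447 north), which points northeast.

NE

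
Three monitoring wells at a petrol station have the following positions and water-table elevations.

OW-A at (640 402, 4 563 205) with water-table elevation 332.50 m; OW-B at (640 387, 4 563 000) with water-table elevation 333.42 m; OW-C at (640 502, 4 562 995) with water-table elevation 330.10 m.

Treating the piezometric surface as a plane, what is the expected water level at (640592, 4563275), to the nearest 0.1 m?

326.8 m

With h = a·x + b·y + c and OW-A as origin, the differences give:
  (-15)·a + (-205)·b = +0.92
  100·a + (-210)·b = -2.40
Eliminate b (×(-210) and ×(-205), subtract): 23650·a = -685.200 → a = ∂h/∂x = -0.02897
Back-substitute: b = ∂h/∂y = -0.002368.
h(640592, 4563275) = 332.50 + (-0.02897)·(190) + (-0.002368)·(70) = 332.50 -5.505 -0.166 = 326.829 m.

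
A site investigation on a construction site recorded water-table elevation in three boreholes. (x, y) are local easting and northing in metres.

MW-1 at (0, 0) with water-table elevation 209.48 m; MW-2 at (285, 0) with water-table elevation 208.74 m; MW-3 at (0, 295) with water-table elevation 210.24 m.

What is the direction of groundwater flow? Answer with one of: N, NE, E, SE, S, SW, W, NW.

SE

∂h/∂x = (208.74 − 209.48) / (285 − 0) = -0.002596
∂h/∂y = (210.24 − 209.48) / (295 − 0) = +0.002576
Flow = −∇h = (+0.002596 east, -0.002576 north), which points southeast.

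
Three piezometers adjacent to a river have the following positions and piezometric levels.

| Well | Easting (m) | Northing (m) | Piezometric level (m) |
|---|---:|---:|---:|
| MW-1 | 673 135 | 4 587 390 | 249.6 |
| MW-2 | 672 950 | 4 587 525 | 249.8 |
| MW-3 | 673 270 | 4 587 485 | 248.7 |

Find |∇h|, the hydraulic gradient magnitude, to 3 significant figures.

0.00553

With h = a·x + b·y + c and MW-1 as origin, the differences give:
  (-185)·a + 135·b = +0.2
  135·a + 95·b = -0.9
Eliminate b (×95 and ×135, subtract): -35800·a = 140.50 → a = ∂h/∂x = -0.003925
Back-substitute: b = ∂h/∂y = -0.003897.
|∇h| = √(-0.003925² + -0.003897²) = 0.005531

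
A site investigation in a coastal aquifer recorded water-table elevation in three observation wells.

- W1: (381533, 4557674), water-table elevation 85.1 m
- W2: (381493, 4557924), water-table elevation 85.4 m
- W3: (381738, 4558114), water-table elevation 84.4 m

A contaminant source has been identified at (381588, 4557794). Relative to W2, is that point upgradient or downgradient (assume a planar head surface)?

downgradient

Taking W1 as reference: W2−W1 = (-40, 250, +0.3); W3−W1 = (205, 440, -0.7).
Solve a·Δx + b·Δy = Δh: det = (-40)·440 − 205·250 = -68850.
∂h/∂x = [(+0.3)·440 − (-0.7)·250] / -68850 = -0.004459
∂h/∂y = [(-40)·(-0.7) − 205·(+0.3)] / -68850 = +0.0004866
Head at (381588, 4557794) = 85.1 + (-0.004459)·(55) + (+0.0004866)·(120) = 84.91 m.
That is lower than the 85.4 m at W2, so the point is downgradient.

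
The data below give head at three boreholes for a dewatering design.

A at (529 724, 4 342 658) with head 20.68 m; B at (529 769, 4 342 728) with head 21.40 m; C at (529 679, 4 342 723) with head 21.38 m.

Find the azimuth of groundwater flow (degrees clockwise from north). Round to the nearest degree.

Differences from A: to B (Δx, Δy, Δh) = (45, 70, +0.72); to C = (-45, 65, +0.70).
Determinant of the coordinate differences = 45·65 − (-45)·70 = 6075.
∂h/∂x = [(+0.72)·65 − (+0.70)·70] / 6075 = -0.0003621
∂h/∂y = [45·(+0.70) − (-45)·(+0.72)] / 6075 = +0.01052
Flow direction (−∇h) has components (+0.0003621 E, -0.01052 N).
Azimuth = atan2(E, N) = atan2(+0.0003621, -0.01052) = 178.0° ≈ 178°.

178°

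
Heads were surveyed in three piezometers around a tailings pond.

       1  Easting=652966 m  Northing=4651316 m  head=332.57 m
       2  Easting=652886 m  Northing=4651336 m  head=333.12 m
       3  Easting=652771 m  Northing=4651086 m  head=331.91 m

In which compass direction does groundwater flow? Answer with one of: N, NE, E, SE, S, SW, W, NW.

Taking 1 as reference: 2−1 = (-80, 20, +0.55); 3−1 = (-195, -230, -0.66).
Solve a·Δx + b·Δy = Δh: det = (-80)·(-230) − (-195)·20 = 22300.
∂h/∂x = [(+0.55)·(-230) − (-0.66)·20] / 22300 = -0.005081
∂h/∂y = [(-80)·(-0.66) − (-195)·(+0.55)] / 22300 = +0.007177
Flow = −∇h = (+0.005081 east, -0.007177 north), which points southeast.

SE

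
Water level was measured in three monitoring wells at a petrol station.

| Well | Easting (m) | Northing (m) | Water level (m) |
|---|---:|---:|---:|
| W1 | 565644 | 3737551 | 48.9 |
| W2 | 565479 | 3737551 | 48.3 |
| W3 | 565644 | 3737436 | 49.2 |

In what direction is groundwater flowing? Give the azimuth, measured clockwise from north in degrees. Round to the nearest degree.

306°

∂h/∂x = (48.3 − 48.9) / (565479 − 565644) = +0.003636
∂h/∂y = (49.2 − 48.9) / (3737436 − 3737551) = -0.002609
Flow direction (−∇h) has components (-0.003636 E, +0.002609 N).
Azimuth = atan2(E, N) = atan2(-0.003636, +0.002609) = 305.7° ≈ 306°.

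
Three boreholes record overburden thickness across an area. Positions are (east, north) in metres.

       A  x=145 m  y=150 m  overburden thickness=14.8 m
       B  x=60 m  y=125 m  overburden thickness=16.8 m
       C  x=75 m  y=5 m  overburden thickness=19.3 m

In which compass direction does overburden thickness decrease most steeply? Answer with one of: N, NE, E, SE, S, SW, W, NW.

NE

Differences from A: to B (Δx, Δy, Δh) = (-85, -25, +2.0); to C = (-70, -145, +4.5).
Determinant of the coordinate differences = (-85)·(-145) − (-70)·(-25) = 10575.
∂d/∂x = [(+2.0)·(-145) − (+4.5)·(-25)] / 10575 = -0.01678
∂d/∂y = [(-85)·(+4.5) − (-70)·(+2.0)] / 10575 = -0.02293
Steepest decrease is along −∇f = (+0.01678 E, +0.02293 N) → northeast.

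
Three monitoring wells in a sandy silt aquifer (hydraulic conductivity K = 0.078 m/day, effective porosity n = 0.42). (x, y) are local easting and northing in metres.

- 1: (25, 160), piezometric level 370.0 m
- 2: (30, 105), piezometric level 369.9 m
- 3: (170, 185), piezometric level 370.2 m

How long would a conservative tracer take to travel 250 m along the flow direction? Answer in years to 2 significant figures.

1700 years

Differences from 1: to 2 (Δx, Δy, Δh) = (5, -55, -0.1); to 3 = (145, 25, +0.2).
Solve a·Δx + b·Δy = Δh: det = 5·25 − 145·(-55) = 8100.
∂h/∂x = [(-0.1)·25 − (+0.2)·(-55)] / 8100 = +0.001049
∂h/∂y = [5·(+0.2) − 145·(-0.1)] / 8100 = +0.001914
|∇h| = √(0.001049² + 0.001914²) = 0.002183
Seepage velocity v = K·i/n = 0.078 × 0.002183 / 0.42 = 0.0004054 m/day.
t = 250 / 0.0004054 = 6.167e+05 days = 1.69e+03 years.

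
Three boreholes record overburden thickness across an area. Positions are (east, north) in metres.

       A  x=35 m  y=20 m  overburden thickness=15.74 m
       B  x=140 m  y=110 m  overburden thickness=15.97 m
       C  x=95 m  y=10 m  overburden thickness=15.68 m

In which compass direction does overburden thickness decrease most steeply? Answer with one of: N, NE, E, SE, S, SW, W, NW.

S

With d = a·x + b·y + c and A as origin, the differences give:
  105·a + 90·b = +0.23
  60·a + (-10)·b = -0.06
Eliminate b (×(-10) and ×90, subtract): -6450·a = 3.100 → a = ∂d/∂x = -0.0004806
Back-substitute: b = ∂d/∂y = +0.003116.
Steepest decrease is along −∇f = (+0.0004806 E, -0.003116 N) → south.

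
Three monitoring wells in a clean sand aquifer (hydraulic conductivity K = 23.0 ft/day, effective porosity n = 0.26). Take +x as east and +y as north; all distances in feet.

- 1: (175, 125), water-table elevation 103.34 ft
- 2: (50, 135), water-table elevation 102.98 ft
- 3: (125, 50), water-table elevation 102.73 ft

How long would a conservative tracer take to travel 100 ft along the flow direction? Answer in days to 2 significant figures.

170 days

Differences from 1: to 2 (Δx, Δy, Δh) = (-125, 10, -0.36); to 3 = (-50, -75, -0.61).
Determinant of the coordinate differences = (-125)·(-75) − (-50)·10 = 9875.
∂h/∂x = [(-0.36)·(-75) − (-0.61)·10] / 9875 = +0.003352
∂h/∂y = [(-125)·(-0.61) − (-50)·(-0.36)] / 9875 = +0.005899
|∇h| = √(0.003352² + 0.005899²) = 0.006785
Seepage velocity v = K·i/n = 23.0 × 0.006785 / 0.26 = 0.6002 ft/day.
t = 100 / 0.6002 = 166.6 days.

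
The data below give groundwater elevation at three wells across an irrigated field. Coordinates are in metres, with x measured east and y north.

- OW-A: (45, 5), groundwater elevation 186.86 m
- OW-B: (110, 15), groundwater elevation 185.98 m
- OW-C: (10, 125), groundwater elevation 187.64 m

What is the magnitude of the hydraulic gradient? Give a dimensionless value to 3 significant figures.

0.0141

With h = a·x + b·y + c and OW-A as origin, the differences give:
  65·a + 10·b = -0.88
  (-35)·a + 120·b = +0.78
Eliminate b (×120 and ×10, subtract): 8150·a = -113.400 → a = ∂h/∂x = -0.01391
Back-substitute: b = ∂h/∂y = +0.002442.
|∇h| = √(-0.01391² + 0.002442²) = 0.01412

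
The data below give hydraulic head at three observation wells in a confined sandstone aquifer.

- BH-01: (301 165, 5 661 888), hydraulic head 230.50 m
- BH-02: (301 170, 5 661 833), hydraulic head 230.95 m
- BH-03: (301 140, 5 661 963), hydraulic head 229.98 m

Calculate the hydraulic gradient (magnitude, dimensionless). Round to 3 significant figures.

0.0101

With h = a·x + b·y + c and BH-01 as origin, the differences give:
  5·a + (-55)·b = +0.45
  (-25)·a + 75·b = -0.52
Eliminate b (×75 and ×(-55), subtract): -1000·a = 5.150 → a = ∂h/∂x = -0.005150
Back-substitute: b = ∂h/∂y = -0.008650.
|∇h| = √(-0.005150² + -0.008650²) = 0.01007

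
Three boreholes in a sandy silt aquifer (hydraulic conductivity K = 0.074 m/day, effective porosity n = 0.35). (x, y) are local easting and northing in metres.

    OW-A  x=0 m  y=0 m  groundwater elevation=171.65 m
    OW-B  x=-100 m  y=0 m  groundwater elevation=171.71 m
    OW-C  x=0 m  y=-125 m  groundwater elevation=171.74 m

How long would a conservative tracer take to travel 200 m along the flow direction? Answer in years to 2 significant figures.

2800 years

∂h/∂x = (171.71 − 171.65) / (-100 − 0) = -0.0006000
∂h/∂y = (171.74 − 171.65) / (-125 − 0) = -0.0007200
|∇h| = √(-0.0006000² + -0.0007200²) = 0.0009372
Seepage velocity v = K·i/n = 0.074 × 0.0009372 / 0.35 = 0.0001982 m/day.
t = 200 / 0.0001982 = 1.009e+06 days = 2.76e+03 years.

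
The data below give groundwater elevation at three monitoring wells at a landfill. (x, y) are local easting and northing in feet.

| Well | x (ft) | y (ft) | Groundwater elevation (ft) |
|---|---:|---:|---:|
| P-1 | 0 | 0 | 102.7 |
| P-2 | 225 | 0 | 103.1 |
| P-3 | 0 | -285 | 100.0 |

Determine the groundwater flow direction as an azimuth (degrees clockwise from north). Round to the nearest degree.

∂h/∂x = (103.1 − 102.7) / (225 − 0) = +0.001778
∂h/∂y = (100.0 − 102.7) / (-285 − 0) = +0.009474
Flow direction (−∇h) has components (-0.001778 E, -0.009474 N).
Azimuth = atan2(E, N) = atan2(-0.001778, -0.009474) = 190.6° ≈ 191°.

191°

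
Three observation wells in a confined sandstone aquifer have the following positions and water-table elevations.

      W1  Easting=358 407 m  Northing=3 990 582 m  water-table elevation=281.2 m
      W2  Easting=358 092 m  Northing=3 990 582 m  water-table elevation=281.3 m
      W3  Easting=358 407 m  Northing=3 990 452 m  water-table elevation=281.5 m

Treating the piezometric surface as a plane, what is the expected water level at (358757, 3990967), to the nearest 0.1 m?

280.2 m

∂h/∂x = (281.3 − 281.2) / (358092 − 358407) = -0.0003175
∂h/∂y = (281.5 − 281.2) / (3990452 − 3990582) = -0.002308
h(358757, 3990967) = 281.2 + (-0.0003175)·(350) + (-0.002308)·(385) = 281.2 -0.111 -0.888 = 280.200 m.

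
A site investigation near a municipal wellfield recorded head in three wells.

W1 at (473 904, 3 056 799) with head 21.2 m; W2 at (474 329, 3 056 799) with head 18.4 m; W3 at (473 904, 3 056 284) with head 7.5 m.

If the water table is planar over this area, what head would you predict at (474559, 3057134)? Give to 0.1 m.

25.8 m

∂h/∂x = (18.4 − 21.2) / (474329 − 473904) = -0.006588
∂h/∂y = (7.5 − 21.2) / (3056284 − 3056799) = +0.02660
h(474559, 3057134) = 21.2 + (-0.006588)·(655) + (+0.02660)·(335) = 21.2 -4.315 +8.912 = 25.796 m.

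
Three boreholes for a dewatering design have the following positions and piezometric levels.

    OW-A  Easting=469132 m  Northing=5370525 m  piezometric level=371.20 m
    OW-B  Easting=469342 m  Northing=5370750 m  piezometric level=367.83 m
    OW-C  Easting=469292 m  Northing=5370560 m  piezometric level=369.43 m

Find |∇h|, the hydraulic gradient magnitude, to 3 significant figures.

Differences from OW-A: to OW-B (Δx, Δy, Δh) = (210, 225, -3.37); to OW-C = (160, 35, -1.77).
Solve a·Δx + b·Δy = Δh: det = 210·35 − 160·225 = -28650.
∂h/∂x = [(-3.37)·35 − (-1.77)·225] / -28650 = -0.009784
∂h/∂y = [210·(-1.77) − 160·(-3.37)] / -28650 = -0.005846
|∇h| = √(-0.009784² + -0.005846²) = 0.0114

0.0114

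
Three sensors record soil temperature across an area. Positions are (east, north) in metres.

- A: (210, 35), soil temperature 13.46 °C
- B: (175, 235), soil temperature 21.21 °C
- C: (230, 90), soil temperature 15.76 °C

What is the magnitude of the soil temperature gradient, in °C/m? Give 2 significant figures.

0.040 °C/m

With T = a·x + b·y + c and A as origin, the differences give:
  (-35)·a + 200·b = +7.75
  20·a + 55·b = +2.30
Eliminate b (×55 and ×200, subtract): -5925·a = -33.750 → a = ∂T/∂x = +0.005696
Back-substitute: b = ∂T/∂y = +0.03975.
|∇f| = √(0.005696² + 0.03975²) = 0.04016 °C/m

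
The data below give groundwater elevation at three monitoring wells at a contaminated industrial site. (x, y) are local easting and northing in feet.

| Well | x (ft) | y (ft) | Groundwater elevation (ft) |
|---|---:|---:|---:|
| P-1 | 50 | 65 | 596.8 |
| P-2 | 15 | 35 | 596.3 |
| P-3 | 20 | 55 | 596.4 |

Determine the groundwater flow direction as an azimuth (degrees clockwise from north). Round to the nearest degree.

262°

Three-point gradient (reference P-1): Δ to P-2 = (-35, -30, -0.5), Δ to P-3 = (-30, -10, -0.4).
∂h/∂x = +0.01273, ∂h/∂y = +0.001818 (det = -550).
Flow direction (−∇h) has components (-0.01273 E, -0.001818 N).
Azimuth = atan2(E, N) = atan2(-0.01273, -0.001818) = 261.9° ≈ 262°.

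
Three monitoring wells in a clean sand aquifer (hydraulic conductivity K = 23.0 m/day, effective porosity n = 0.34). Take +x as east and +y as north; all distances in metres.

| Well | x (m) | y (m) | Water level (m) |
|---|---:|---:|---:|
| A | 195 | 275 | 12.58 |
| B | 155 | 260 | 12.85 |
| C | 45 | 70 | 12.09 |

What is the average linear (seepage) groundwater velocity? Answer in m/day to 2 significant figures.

Three-point gradient (reference A): Δ to B = (-40, -15, +0.27), Δ to C = (-150, -205, -0.49).
∂h/∂x = -0.01054, ∂h/∂y = +0.01010 (det = 5950).
|∇h| = √(-0.01054² + 0.01010²) = 0.0146
Seepage velocity v = K·i/n = 23.0 × 0.0146 / 0.34 = 0.9876 m/day.

0.99 m/day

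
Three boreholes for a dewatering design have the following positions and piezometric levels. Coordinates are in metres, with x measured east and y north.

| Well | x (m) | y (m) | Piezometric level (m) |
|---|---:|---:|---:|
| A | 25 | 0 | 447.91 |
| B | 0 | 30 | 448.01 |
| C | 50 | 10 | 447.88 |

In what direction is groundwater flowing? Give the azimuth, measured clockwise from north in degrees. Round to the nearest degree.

133°

Three-point gradient (reference A): Δ to B = (-25, 30, +0.10), Δ to C = (25, 10, -0.03).
∂h/∂x = -0.001900, ∂h/∂y = +0.001750 (det = -1000).
Flow direction (−∇h) has components (+0.001900 E, -0.001750 N).
Azimuth = atan2(E, N) = atan2(+0.001900, -0.001750) = 132.6° ≈ 133°.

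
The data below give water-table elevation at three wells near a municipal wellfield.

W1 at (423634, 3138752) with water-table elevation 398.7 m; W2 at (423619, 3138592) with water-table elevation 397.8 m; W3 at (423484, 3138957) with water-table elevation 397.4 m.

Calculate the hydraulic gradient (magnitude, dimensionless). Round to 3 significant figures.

0.0151

Taking W1 as reference: W2−W1 = (-15, -160, -0.9); W3−W1 = (-150, 205, -1.3).
Solve a·Δx + b·Δy = Δh: det = (-15)·205 − (-150)·(-160) = -27075.
∂h/∂x = [(-0.9)·205 − (-1.3)·(-160)] / -27075 = +0.01450
∂h/∂y = [(-15)·(-1.3) − (-150)·(-0.9)] / -27075 = +0.004266
|∇h| = √(0.01450² + 0.004266²) = 0.01511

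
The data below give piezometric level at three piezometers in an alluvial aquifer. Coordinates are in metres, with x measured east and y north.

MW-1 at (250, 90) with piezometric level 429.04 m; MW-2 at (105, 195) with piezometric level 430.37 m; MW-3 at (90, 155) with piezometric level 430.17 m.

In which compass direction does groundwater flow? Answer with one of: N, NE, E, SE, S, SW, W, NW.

With h = a·x + b·y + c and MW-1 as origin, the differences give:
  (-145)·a + 105·b = +1.33
  (-160)·a + 65·b = +1.13
Eliminate b (×65 and ×105, subtract): 7375·a = -32.200 → a = ∂h/∂x = -0.004366
Back-substitute: b = ∂h/∂y = +0.006637.
Flow = −∇h = (+0.004366 east, -0.006637 north), which points southeast.

SE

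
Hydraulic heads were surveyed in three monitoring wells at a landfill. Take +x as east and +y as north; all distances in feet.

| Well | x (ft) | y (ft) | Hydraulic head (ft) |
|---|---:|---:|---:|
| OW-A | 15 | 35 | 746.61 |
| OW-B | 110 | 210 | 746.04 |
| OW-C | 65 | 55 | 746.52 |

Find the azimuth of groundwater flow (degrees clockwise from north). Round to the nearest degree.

With h = a·x + b·y + c and OW-A as origin, the differences give:
  95·a + 175·b = -0.57
  50·a + 20·b = -0.09
Eliminate b (×20 and ×175, subtract): -6850·a = 4.350 → a = ∂h/∂x = -0.0006350
Back-substitute: b = ∂h/∂y = -0.002912.
Flow direction (−∇h) has components (+0.0006350 E, +0.002912 N).
Azimuth = atan2(E, N) = atan2(+0.0006350, +0.002912) = 12.3° ≈ 012°.

012°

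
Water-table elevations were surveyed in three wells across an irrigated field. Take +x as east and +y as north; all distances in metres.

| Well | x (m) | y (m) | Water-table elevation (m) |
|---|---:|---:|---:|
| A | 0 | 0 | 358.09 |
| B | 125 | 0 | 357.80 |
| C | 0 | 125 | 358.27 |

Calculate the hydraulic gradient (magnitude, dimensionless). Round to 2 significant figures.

∂h/∂x = (357.80 − 358.09) / (125 − 0) = -0.002320
∂h/∂y = (358.27 − 358.09) / (125 − 0) = +0.001440
|∇h| = √(-0.002320² + 0.001440²) = 0.002731

0.0027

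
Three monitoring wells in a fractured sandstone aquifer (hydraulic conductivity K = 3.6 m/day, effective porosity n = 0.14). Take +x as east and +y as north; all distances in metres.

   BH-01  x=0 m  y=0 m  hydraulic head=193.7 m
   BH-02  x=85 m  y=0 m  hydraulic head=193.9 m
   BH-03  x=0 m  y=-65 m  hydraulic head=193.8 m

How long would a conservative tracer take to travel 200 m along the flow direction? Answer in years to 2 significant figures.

7.6 years

∂h/∂x = (193.9 − 193.7) / (85 − 0) = +0.002353
∂h/∂y = (193.8 − 193.7) / (-65 − 0) = -0.001538
|∇h| = √(0.002353² + -0.001538²) = 0.002811
Seepage velocity v = K·i/n = 3.6 × 0.002811 / 0.14 = 0.07228 m/day.
t = 200 / 0.07228 = 2767 days = 7.58 years.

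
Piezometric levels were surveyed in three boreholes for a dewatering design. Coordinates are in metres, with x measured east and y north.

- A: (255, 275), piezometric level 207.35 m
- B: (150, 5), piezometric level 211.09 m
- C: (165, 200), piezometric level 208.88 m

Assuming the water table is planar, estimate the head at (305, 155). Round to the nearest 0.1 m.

208.2 m

Taking A as reference: B−A = (-105, -270, +3.74); C−A = (-90, -75, +1.53).
Determinant of the coordinate differences = (-105)·(-75) − (-90)·(-270) = -16425.
∂h/∂x = [(+3.74)·(-75) − (+1.53)·(-270)] / -16425 = -0.008073
∂h/∂y = [(-105)·(+1.53) − (-90)·(+3.74)] / -16425 = -0.01071
h(305, 155) = 207.35 + (-0.008073)·(50) + (-0.01071)·(-120) = 207.35 -0.404 +1.285 = 208.232 m.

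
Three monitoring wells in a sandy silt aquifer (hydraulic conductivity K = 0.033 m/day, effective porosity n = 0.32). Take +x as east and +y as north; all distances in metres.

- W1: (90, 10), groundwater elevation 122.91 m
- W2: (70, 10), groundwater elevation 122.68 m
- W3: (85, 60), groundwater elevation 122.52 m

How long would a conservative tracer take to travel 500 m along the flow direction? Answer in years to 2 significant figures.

1000 years

With h = a·x + b·y + c and W1 as origin, the differences give:
  (-20)·a + 0·b = -0.23
  (-5)·a + 50·b = -0.39
Eliminate b (×50 and ×0, subtract): -1000·a = -11.500 → a = ∂h/∂x = +0.01150
Back-substitute: b = ∂h/∂y = -0.006650.
|∇h| = √(0.01150² + -0.006650²) = 0.01328
Seepage velocity v = K·i/n = 0.033 × 0.01328 / 0.32 = 0.00137 m/day.
t = 500 / 0.00137 = 3.65e+05 days = 999 years.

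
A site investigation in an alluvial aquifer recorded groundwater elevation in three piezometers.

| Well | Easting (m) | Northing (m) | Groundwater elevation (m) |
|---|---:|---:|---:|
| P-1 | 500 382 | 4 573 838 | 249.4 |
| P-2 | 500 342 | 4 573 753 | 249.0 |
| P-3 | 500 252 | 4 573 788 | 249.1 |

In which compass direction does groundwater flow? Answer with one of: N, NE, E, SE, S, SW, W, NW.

S

With h = a·x + b·y + c and P-1 as origin, the differences give:
  (-40)·a + (-85)·b = -0.4
  (-130)·a + (-50)·b = -0.3
Eliminate b (×(-50) and ×(-85), subtract): -9050·a = -5.50 → a = ∂h/∂x = +0.0006077
Back-substitute: b = ∂h/∂y = +0.004420.
Flow = −∇h = (-0.0006077 east, -0.004420 north), which points south.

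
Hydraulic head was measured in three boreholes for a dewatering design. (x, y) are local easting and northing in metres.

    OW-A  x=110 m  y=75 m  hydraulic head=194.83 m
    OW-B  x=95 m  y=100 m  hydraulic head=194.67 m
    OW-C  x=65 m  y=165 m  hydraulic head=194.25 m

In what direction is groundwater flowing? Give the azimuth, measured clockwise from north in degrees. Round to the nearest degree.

004°

Differences from OW-A: to OW-B (Δx, Δy, Δh) = (-15, 25, -0.16); to OW-C = (-45, 90, -0.58).
Determinant of the coordinate differences = (-15)·90 − (-45)·25 = -225.
∂h/∂x = [(-0.16)·90 − (-0.58)·25] / -225 = -0.0004444
∂h/∂y = [(-15)·(-0.58) − (-45)·(-0.16)] / -225 = -0.006667
Flow direction (−∇h) has components (+0.0004444 E, +0.006667 N).
Azimuth = atan2(E, N) = atan2(+0.0004444, +0.006667) = 3.8° ≈ 004°.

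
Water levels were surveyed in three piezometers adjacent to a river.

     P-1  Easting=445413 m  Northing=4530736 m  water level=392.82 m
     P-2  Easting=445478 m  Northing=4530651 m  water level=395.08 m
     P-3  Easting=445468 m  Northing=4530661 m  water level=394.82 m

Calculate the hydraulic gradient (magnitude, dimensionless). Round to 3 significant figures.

Taking P-1 as reference: P-2−P-1 = (65, -85, +2.26); P-3−P-1 = (55, -75, +2.00).
Solve a·Δx + b·Δy = Δh: det = 65·(-75) − 55·(-85) = -200.
∂h/∂x = [(+2.26)·(-75) − (+2.00)·(-85)] / -200 = -0.002500
∂h/∂y = [65·(+2.00) − 55·(+2.26)] / -200 = -0.02850
|∇h| = √(-0.002500² + -0.02850²) = 0.02861

0.0286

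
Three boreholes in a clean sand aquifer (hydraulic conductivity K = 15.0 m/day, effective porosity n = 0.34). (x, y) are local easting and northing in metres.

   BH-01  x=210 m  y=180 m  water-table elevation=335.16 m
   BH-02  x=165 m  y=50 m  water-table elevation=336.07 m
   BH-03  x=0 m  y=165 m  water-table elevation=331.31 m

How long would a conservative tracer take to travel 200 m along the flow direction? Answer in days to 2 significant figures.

Differences from BH-01: to BH-02 (Δx, Δy, Δh) = (-45, -130, +0.91); to BH-03 = (-210, -15, -3.85).
Solve a·Δx + b·Δy = Δh: det = (-45)·(-15) − (-210)·(-130) = -26625.
∂h/∂x = [(+0.91)·(-15) − (-3.85)·(-130)] / -26625 = +0.01931
∂h/∂y = [(-45)·(-3.85) − (-210)·(+0.91)] / -26625 = -0.01368
|∇h| = √(0.01931² + -0.01368²) = 0.02366
Seepage velocity v = K·i/n = 15.0 × 0.02366 / 0.34 = 1.044 m/day.
t = 200 / 1.044 = 191.6 days.

190 days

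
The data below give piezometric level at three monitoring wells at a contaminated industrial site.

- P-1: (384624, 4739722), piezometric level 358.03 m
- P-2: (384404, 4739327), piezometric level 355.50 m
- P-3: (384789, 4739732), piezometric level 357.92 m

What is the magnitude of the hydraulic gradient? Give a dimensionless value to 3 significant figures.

0.00710

Three-point gradient (reference P-1): Δ to P-2 = (-220, -395, -2.53), Δ to P-3 = (165, 10, -0.11).
∂h/∂x = -0.001092, ∂h/∂y = +0.007013 (det = 62975).
|∇h| = √(-0.001092² + 0.007013²) = 0.007098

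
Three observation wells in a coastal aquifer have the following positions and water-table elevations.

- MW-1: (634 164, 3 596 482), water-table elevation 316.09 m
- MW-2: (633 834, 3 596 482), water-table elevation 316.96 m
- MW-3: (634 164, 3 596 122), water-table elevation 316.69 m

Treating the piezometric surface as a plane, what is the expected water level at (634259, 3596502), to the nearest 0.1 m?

315.8 m

∂h/∂x = (316.96 − 316.09) / (633834 − 634164) = -0.002636
∂h/∂y = (316.69 − 316.09) / (3596122 − 3596482) = -0.001667
h(634259, 3596502) = 316.09 + (-0.002636)·(95) + (-0.001667)·(20) = 316.09 -0.250 -0.033 = 315.806 m.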